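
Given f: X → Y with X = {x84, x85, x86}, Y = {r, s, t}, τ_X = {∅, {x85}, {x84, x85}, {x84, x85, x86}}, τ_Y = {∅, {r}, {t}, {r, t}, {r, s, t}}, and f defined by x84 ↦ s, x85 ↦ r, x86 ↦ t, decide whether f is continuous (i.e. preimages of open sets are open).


f is NOT continuous.

Compute f^{-1}(U) for each U ∈ τ_Y:
  U = ∅: f^{-1}(U) = ∅ ∈ τ_X ✓.
  U = {r}: f^{-1}(U) = {x85} ∈ τ_X ✓.
  U = {t}: f^{-1}(U) = {x86} ∉ τ_X ✗.
  U = {r, t}: f^{-1}(U) = {x85, x86} ∉ τ_X ✗.
  U = {r, s, t}: f^{-1}(U) = {x84, x85, x86} ∈ τ_X ✓.
Found U = {t} with f^{-1}(U) = {x86} not in τ_X. Therefore f is NOT continuous.


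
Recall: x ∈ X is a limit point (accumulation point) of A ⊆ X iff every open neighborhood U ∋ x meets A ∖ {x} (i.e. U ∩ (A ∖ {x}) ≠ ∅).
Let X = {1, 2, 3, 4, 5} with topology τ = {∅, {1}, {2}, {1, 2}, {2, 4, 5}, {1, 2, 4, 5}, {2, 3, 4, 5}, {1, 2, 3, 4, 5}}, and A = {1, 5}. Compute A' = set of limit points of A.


A' = {3, 4}

For each x ∈ X, list the open sets U ∈ τ with x ∈ U, then check whether U ∩ (A ∖ {x}) ≠ ∅ for every such U.
  x = 1: open {1} ∋ x has {1} ∩ (A ∖ {1}) = ∅, so x is NOT a limit point.
  x = 2: open {2} ∋ x has {2} ∩ (A ∖ {2}) = ∅, so x is NOT a limit point.
  x = 3: opens ∋ x are {2, 3, 4, 5}, {1, 2, 3, 4, 5}; each meets A ∖ {3}, so x IS a limit point.
  x = 4: opens ∋ x are {2, 4, 5}, {1, 2, 4, 5}, {2, 3, 4, 5}, {1, 2, 3, 4, 5}; each meets A ∖ {4}, so x IS a limit point.
  x = 5: open {2, 4, 5} ∋ x has {2, 4, 5} ∩ (A ∖ {5}) = ∅, so x is NOT a limit point.
Collecting: A' = {3, 4}.


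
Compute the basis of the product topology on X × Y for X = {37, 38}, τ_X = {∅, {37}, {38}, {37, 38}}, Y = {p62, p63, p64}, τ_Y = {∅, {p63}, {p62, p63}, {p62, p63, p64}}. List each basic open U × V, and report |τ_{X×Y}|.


Basis B = {∅ × ∅, {37} × {p63}, {38} × {p63}, {37} × {p62, p63}, {37, 38} × {p63}, {38} × {p62, p63}, {37} × {p62, p63, p64}, {38} × {p62, p63, p64}, {37, 38} × {p62, p63}, {37, 38} × {p62, p63, p64}}; |τ_{X×Y}| = 16.

Enumerate products U × V with U ∈ τ_X, V ∈ τ_Y (deduplicated):
  ∅ × ∅ = {} (∅)
  {37} × {p63} = {(37,p63)}
  {38} × {p63} = {(38,p63)}
  {37} × {p62, p63} = {(37,p62), (37,p63)}
  {37, 38} × {p63} = {(37,p63), (38,p63)}
  {38} × {p62, p63} = {(38,p62), (38,p63)}
  {37} × {p62, p63, p64} = {(37,p62), (37,p63), (37,p64)}
  {38} × {p62, p63, p64} = {(38,p62), (38,p63), (38,p64)}
  {37, 38} × {p62, p63} = {(37,p62), (37,p63), (38,p62), (38,p63)}
  {37, 38} × {p62, p63, p64} = {(37,p62), (37,p63), (37,p64), (38,p62), (38,p63), (38,p64)}
These 10 distinct sets form the basis B.
Close under arbitrary unions to get τ_{X×Y}; counting gives |τ_{X×Y}| = 16.


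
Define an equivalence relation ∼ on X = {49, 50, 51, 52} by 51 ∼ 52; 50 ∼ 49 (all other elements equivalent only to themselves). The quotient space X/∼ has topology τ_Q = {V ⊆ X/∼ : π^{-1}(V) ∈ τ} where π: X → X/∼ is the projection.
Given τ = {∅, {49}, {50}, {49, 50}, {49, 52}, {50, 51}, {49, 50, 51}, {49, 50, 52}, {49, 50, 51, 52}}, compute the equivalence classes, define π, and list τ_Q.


X/∼ = {[49=50], [51=52]}; |τ_Q| = 3.

Equivalence classes: [49=50], [51=52].
Quotient map π: X → X/∼ sends 49 ↦ [49=50], 50 ↦ [49=50], 51 ↦ [51=52], 52 ↦ [51=52].
For each subset V ⊆ X/∼, compute π^{-1}(V) ⊆ X and check whether π^{-1}(V) ∈ τ. V is open in τ_Q iff π^{-1}(V) ∈ τ.
  V = {}: π^{-1}(V) = ∅ ∈ τ ✓.
  V = {[49=50]}: π^{-1}(V) = {49, 50} ∈ τ ✓.
  V = {[51=52]}: π^{-1}(V) = {51, 52} ∉ τ ✗.
  V = {[49=50], [51=52]}: π^{-1}(V) = {49, 50, 51, 52} ∈ τ ✓.
Open sets in the quotient: τ_Q = {{}, {[49=50]}, {[49=50], [51=52]}} (3 elements).


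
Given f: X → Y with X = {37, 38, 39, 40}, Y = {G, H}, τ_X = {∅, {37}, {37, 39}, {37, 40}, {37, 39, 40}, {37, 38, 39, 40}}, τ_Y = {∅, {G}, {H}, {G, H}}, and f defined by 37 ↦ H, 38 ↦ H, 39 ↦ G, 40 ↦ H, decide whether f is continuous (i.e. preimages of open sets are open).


f is NOT continuous.

Compute f^{-1}(U) for each U ∈ τ_Y:
  U = ∅: f^{-1}(U) = ∅ ∈ τ_X ✓.
  U = {G}: f^{-1}(U) = {39} ∉ τ_X ✗.
  U = {H}: f^{-1}(U) = {37, 38, 40} ∉ τ_X ✗.
  U = {G, H}: f^{-1}(U) = {37, 38, 39, 40} ∈ τ_X ✓.
Found U = {G} with f^{-1}(U) = {39} not in τ_X. Therefore f is NOT continuous.


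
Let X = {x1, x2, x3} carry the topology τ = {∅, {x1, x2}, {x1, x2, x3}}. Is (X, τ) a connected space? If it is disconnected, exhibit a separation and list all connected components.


(X, τ) is connected.

Find clopen sets (U ∈ τ with X ∖ U ∈ τ):
  U = ∅, X ∖ U = {x1, x2, x3} — both open, so U is clopen.
  U = {x1, x2, x3}, X ∖ U = ∅ — both open, so U is clopen.
Only trivial clopens (∅ and X) exist, so (X, τ) is connected.
Compute connected components by grouping points that agree on all clopens:
  component: {x1, x2, x3}


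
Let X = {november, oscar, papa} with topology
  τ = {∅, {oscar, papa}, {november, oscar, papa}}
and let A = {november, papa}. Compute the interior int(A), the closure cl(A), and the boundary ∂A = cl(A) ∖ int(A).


int(A) = ∅, cl(A) = {november, oscar, papa}, ∂A = {november, oscar, papa}.

Closed sets in (X, τ) are complements of opens:
  closed(X, τ) = {∅, {november}, {november, oscar, papa}}.
int(A) = ⋃ {U ∈ τ : U ⊆ A}. Opens contained in A: ∅.
Taking the union of these: int(A) = ∅.
cl(A) = ⋂ {C closed : A ⊆ C}. Closed sets containing A: {november, oscar, papa}.
Intersecting these: cl(A) = {november, oscar, papa}.
∂A = cl(A) ∖ int(A) = {november, oscar, papa} ∖ ∅ = {november, oscar, papa}.


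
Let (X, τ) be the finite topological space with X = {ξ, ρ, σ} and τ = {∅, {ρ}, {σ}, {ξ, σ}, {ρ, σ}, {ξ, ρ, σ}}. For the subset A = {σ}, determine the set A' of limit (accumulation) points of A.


A' = {ξ}

For each x ∈ X, list the open sets U ∈ τ with x ∈ U, then check whether U ∩ (A ∖ {x}) ≠ ∅ for every such U.
  x = ξ: opens ∋ x are {ξ, σ}, {ξ, ρ, σ}; each meets A ∖ {ξ}, so x IS a limit point.
  x = ρ: open {ρ} ∋ x has {ρ} ∩ (A ∖ {ρ}) = ∅, so x is NOT a limit point.
  x = σ: open {σ} ∋ x has {σ} ∩ (A ∖ {σ}) = ∅, so x is NOT a limit point.
Collecting: A' = {ξ}.


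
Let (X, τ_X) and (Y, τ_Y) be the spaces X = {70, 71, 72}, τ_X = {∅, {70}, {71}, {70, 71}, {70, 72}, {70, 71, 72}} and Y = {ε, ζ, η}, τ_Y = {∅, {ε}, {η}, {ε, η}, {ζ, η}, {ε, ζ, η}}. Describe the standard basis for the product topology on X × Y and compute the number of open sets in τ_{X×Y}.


Basis B = {∅ × ∅, {70} × {ε}, {70} × {η}, {71} × {ε}, {71} × {η}, {70} × {ε, η}, {70, 71} × {ε}, {70, 72} × {ε}, {70} × {ζ, η}, {70, 71} × {η}, {70, 72} × {η}, {71} × {ε, η}, {71} × {ζ, η}, {70} × {ε, ζ, η}, {70, 71, 72} × {ε}, {70, 71, 72} × {η}, {71} × {ε, ζ, η}, {70, 71} × {ε, η}, {70, 72} × {ε, η}, {70, 71} × {ζ, η}, {70, 72} × {ζ, η}, {70, 71} × {ε, ζ, η}, {70, 72} × {ε, ζ, η}, {70, 71, 72} × {ε, η}, {70, 71, 72} × {ζ, η}, {70, 71, 72} × {ε, ζ, η}}; |τ_{X×Y}| = 108.

Enumerate products U × V with U ∈ τ_X, V ∈ τ_Y (deduplicated):
  ∅ × ∅ = {} (∅)
  {70} × {ε} = {(70,ε)}
  {70} × {η} = {(70,η)}
  {71} × {ε} = {(71,ε)}
  {71} × {η} = {(71,η)}
  {70} × {ε, η} = {(70,ε), (70,η)}
  {70, 71} × {ε} = {(70,ε), (71,ε)}
  {70, 72} × {ε} = {(70,ε), (72,ε)}
  {70} × {ζ, η} = {(70,ζ), (70,η)}
  {70, 71} × {η} = {(70,η), (71,η)}
  {70, 72} × {η} = {(70,η), (72,η)}
  {71} × {ε, η} = {(71,ε), (71,η)}
  {71} × {ζ, η} = {(71,ζ), (71,η)}
  {70} × {ε, ζ, η} = {(70,ε), (70,ζ), (70,η)}
  {70, 71, 72} × {ε} = {(70,ε), (71,ε), (72,ε)}
  {70, 71, 72} × {η} = {(70,η), (71,η), (72,η)}
  {71} × {ε, ζ, η} = {(71,ε), (71,ζ), (71,η)}
  {70, 71} × {ε, η} = {(70,ε), (70,η), (71,ε), (71,η)}
  {70, 72} × {ε, η} = {(70,ε), (70,η), (72,ε), (72,η)}
  {70, 71} × {ζ, η} = {(70,ζ), (70,η), (71,ζ), (71,η)}
  {70, 72} × {ζ, η} = {(70,ζ), (70,η), (72,ζ), (72,η)}
  {70, 71} × {ε, ζ, η} = {(70,ε), (70,ζ), (70,η), (71,ε), (71,ζ), (71,η)}
  {70, 72} × {ε, ζ, η} = {(70,ε), (70,ζ), (70,η), (72,ε), (72,ζ), (72,η)}
  {70, 71, 72} × {ε, η} = {(70,ε), (70,η), (71,ε), (71,η), (72,ε), (72,η)}
  {70, 71, 72} × {ζ, η} = {(70,ζ), (70,η), (71,ζ), (71,η), (72,ζ), (72,η)}
  {70, 71, 72} × {ε, ζ, η} = {(70,ε), (70,ζ), (70,η), (71,ε), (71,ζ), (71,η), (72,ε), (72,ζ), (72,η)}
These 26 distinct sets form the basis B.
Close under arbitrary unions to get τ_{X×Y}; counting gives |τ_{X×Y}| = 108.


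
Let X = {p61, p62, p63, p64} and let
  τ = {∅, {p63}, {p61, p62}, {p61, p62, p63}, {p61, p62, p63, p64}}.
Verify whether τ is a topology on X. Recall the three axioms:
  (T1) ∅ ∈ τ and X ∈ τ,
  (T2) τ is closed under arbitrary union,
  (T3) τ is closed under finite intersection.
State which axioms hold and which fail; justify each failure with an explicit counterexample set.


τ IS a topology on X.

Axiom (T1): ∅ ∈ τ? Yes; X ∈ τ? Yes.
Axiom (T2/T3): check pairwise unions and intersections of members of τ.
All pairwise intersections and unions checked — each lies in τ. Therefore τ satisfies (T1), (T2), (T3): it IS a topology on X.


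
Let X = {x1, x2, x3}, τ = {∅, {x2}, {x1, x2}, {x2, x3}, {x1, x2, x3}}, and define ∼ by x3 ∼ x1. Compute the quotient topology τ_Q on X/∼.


X/∼ = {[x1=x3], [x2]}; |τ_Q| = 3.

Equivalence classes: [x1=x3], [x2].
Quotient map π: X → X/∼ sends x1 ↦ [x1=x3], x2 ↦ [x2], x3 ↦ [x1=x3].
For each subset V ⊆ X/∼, compute π^{-1}(V) ⊆ X and check whether π^{-1}(V) ∈ τ. V is open in τ_Q iff π^{-1}(V) ∈ τ.
  V = {}: π^{-1}(V) = ∅ ∈ τ ✓.
  V = {[x1=x3]}: π^{-1}(V) = {x1, x3} ∉ τ ✗.
  V = {[x2]}: π^{-1}(V) = {x2} ∈ τ ✓.
  V = {[x1=x3], [x2]}: π^{-1}(V) = {x1, x2, x3} ∈ τ ✓.
Open sets in the quotient: τ_Q = {{}, {[x2]}, {[x1=x3], [x2]}} (3 elements).


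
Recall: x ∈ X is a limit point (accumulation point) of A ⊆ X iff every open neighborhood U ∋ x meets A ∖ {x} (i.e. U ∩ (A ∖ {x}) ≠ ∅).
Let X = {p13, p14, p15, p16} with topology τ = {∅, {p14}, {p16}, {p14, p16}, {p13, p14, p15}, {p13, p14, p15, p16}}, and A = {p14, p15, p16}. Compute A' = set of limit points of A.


A' = {p13, p15}

For each x ∈ X, list the open sets U ∈ τ with x ∈ U, then check whether U ∩ (A ∖ {x}) ≠ ∅ for every such U.
  x = p13: opens ∋ x are {p13, p14, p15}, {p13, p14, p15, p16}; each meets A ∖ {p13}, so x IS a limit point.
  x = p14: open {p14} ∋ x has {p14} ∩ (A ∖ {p14}) = ∅, so x is NOT a limit point.
  x = p15: opens ∋ x are {p13, p14, p15}, {p13, p14, p15, p16}; each meets A ∖ {p15}, so x IS a limit point.
  x = p16: open {p16} ∋ x has {p16} ∩ (A ∖ {p16}) = ∅, so x is NOT a limit point.
Collecting: A' = {p13, p15}.


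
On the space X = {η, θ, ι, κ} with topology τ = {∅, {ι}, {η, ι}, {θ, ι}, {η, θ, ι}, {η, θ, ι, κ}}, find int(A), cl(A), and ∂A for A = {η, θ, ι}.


int(A) = {η, θ, ι}, cl(A) = {η, θ, ι, κ}, ∂A = {κ}.

Closed sets in (X, τ) are complements of opens:
  closed(X, τ) = {∅, {κ}, {η, κ}, {θ, κ}, {η, θ, κ}, {η, θ, ι, κ}}.
int(A) = ⋃ {U ∈ τ : U ⊆ A}. Opens contained in A: ∅, {ι}, {η, ι}, {θ, ι}, {η, θ, ι}.
Taking the union of these: int(A) = {η, θ, ι}.
cl(A) = ⋂ {C closed : A ⊆ C}. Closed sets containing A: {η, θ, ι, κ}.
Intersecting these: cl(A) = {η, θ, ι, κ}.
∂A = cl(A) ∖ int(A) = {η, θ, ι, κ} ∖ {η, θ, ι} = {κ}.


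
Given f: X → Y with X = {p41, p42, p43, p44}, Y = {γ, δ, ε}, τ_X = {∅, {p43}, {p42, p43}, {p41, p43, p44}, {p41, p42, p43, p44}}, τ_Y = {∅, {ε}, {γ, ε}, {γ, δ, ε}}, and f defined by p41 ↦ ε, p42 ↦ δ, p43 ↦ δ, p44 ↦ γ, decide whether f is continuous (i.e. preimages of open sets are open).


f is NOT continuous.

Compute f^{-1}(U) for each U ∈ τ_Y:
  U = ∅: f^{-1}(U) = ∅ ∈ τ_X ✓.
  U = {ε}: f^{-1}(U) = {p41} ∉ τ_X ✗.
  U = {γ, ε}: f^{-1}(U) = {p41, p44} ∉ τ_X ✗.
  U = {γ, δ, ε}: f^{-1}(U) = {p41, p42, p43, p44} ∈ τ_X ✓.
Found U = {ε} with f^{-1}(U) = {p41} not in τ_X. Therefore f is NOT continuous.


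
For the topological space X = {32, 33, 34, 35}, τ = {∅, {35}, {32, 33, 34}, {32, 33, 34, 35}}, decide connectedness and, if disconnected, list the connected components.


(X, τ) is disconnected; components = [{35}, {32, 33, 34}].

Find clopen sets (U ∈ τ with X ∖ U ∈ τ):
  U = ∅, X ∖ U = {32, 33, 34, 35} — both open, so U is clopen.
  U = {35}, X ∖ U = {32, 33, 34} — both open, so U is clopen.
  U = {32, 33, 34}, X ∖ U = {35} — both open, so U is clopen.
  U = {32, 33, 34, 35}, X ∖ U = ∅ — both open, so U is clopen.
Nontrivial clopen(s) exist: e.g. {35}. So (X, τ) is disconnected.
Compute connected components by grouping points that agree on all clopens:
  component: {35}
  component: {32, 33, 34}


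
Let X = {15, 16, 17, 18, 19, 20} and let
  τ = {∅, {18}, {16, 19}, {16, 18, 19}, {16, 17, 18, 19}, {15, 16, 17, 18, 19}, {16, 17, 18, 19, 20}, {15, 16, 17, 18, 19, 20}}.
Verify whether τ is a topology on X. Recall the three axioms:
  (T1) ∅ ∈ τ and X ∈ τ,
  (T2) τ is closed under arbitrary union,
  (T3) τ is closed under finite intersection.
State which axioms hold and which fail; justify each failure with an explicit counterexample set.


τ IS a topology on X.

Axiom (T1): ∅ ∈ τ? Yes; X ∈ τ? Yes.
Axiom (T2/T3): check pairwise unions and intersections of members of τ.
All pairwise intersections and unions checked — each lies in τ. Therefore τ satisfies (T1), (T2), (T3): it IS a topology on X.


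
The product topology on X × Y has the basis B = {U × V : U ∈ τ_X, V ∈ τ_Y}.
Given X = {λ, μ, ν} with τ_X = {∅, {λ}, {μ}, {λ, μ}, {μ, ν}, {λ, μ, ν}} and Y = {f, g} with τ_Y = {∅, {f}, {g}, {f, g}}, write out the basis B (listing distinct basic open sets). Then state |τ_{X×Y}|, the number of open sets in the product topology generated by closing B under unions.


Basis B = {∅ × ∅, {λ} × {f}, {λ} × {g}, {μ} × {f}, {μ} × {g}, {λ} × {f, g}, {λ, μ} × {f}, {λ, μ} × {g}, {μ} × {f, g}, {μ, ν} × {f}, {μ, ν} × {g}, {λ, μ, ν} × {f}, {λ, μ, ν} × {g}, {λ, μ} × {f, g}, {μ, ν} × {f, g}, {λ, μ, ν} × {f, g}}; |τ_{X×Y}| = 36.

Enumerate products U × V with U ∈ τ_X, V ∈ τ_Y (deduplicated):
  ∅ × ∅ = {} (∅)
  {λ} × {f} = {(λ,f)}
  {λ} × {g} = {(λ,g)}
  {μ} × {f} = {(μ,f)}
  {μ} × {g} = {(μ,g)}
  {λ} × {f, g} = {(λ,f), (λ,g)}
  {λ, μ} × {f} = {(λ,f), (μ,f)}
  {λ, μ} × {g} = {(λ,g), (μ,g)}
  {μ} × {f, g} = {(μ,f), (μ,g)}
  {μ, ν} × {f} = {(μ,f), (ν,f)}
  {μ, ν} × {g} = {(μ,g), (ν,g)}
  {λ, μ, ν} × {f} = {(λ,f), (μ,f), (ν,f)}
  {λ, μ, ν} × {g} = {(λ,g), (μ,g), (ν,g)}
  {λ, μ} × {f, g} = {(λ,f), (λ,g), (μ,f), (μ,g)}
  {μ, ν} × {f, g} = {(μ,f), (μ,g), (ν,f), (ν,g)}
  {λ, μ, ν} × {f, g} = {(λ,f), (λ,g), (μ,f), (μ,g), (ν,f), (ν,g)}
These 16 distinct sets form the basis B.
Close under arbitrary unions to get τ_{X×Y}; counting gives |τ_{X×Y}| = 36.


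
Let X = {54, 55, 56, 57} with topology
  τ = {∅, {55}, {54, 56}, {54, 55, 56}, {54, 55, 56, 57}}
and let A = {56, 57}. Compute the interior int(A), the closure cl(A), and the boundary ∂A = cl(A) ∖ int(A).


int(A) = ∅, cl(A) = {54, 56, 57}, ∂A = {54, 56, 57}.

Closed sets in (X, τ) are complements of opens:
  closed(X, τ) = {∅, {57}, {55, 57}, {54, 56, 57}, {54, 55, 56, 57}}.
int(A) = ⋃ {U ∈ τ : U ⊆ A}. Opens contained in A: ∅.
Taking the union of these: int(A) = ∅.
cl(A) = ⋂ {C closed : A ⊆ C}. Closed sets containing A: {54, 56, 57}, {54, 55, 56, 57}.
Intersecting these: cl(A) = {54, 56, 57}.
∂A = cl(A) ∖ int(A) = {54, 56, 57} ∖ ∅ = {54, 56, 57}.


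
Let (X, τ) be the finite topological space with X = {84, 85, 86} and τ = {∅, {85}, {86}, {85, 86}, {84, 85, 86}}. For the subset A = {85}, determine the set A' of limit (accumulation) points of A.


A' = {84}

For each x ∈ X, list the open sets U ∈ τ with x ∈ U, then check whether U ∩ (A ∖ {x}) ≠ ∅ for every such U.
  x = 84: opens ∋ x are {84, 85, 86}; each meets A ∖ {84}, so x IS a limit point.
  x = 85: open {85} ∋ x has {85} ∩ (A ∖ {85}) = ∅, so x is NOT a limit point.
  x = 86: open {86} ∋ x has {86} ∩ (A ∖ {86}) = ∅, so x is NOT a limit point.
Collecting: A' = {84}.


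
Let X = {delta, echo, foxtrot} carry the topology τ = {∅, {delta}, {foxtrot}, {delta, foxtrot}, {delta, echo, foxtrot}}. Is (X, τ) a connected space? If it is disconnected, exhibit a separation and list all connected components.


(X, τ) is connected.

Find clopen sets (U ∈ τ with X ∖ U ∈ τ):
  U = ∅, X ∖ U = {delta, echo, foxtrot} — both open, so U is clopen.
  U = {delta, echo, foxtrot}, X ∖ U = ∅ — both open, so U is clopen.
Only trivial clopens (∅ and X) exist, so (X, τ) is connected.
Compute connected components by grouping points that agree on all clopens:
  component: {delta, echo, foxtrot}


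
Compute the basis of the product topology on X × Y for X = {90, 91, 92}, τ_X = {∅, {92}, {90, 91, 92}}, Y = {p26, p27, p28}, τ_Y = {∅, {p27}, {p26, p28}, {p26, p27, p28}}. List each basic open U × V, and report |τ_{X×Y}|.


Basis B = {∅ × ∅, {92} × {p27}, {92} × {p26, p28}, {90, 91, 92} × {p27}, {92} × {p26, p27, p28}, {90, 91, 92} × {p26, p28}, {90, 91, 92} × {p26, p27, p28}}; |τ_{X×Y}| = 9.

Enumerate products U × V with U ∈ τ_X, V ∈ τ_Y (deduplicated):
  ∅ × ∅ = {} (∅)
  {92} × {p27} = {(92,p27)}
  {92} × {p26, p28} = {(92,p26), (92,p28)}
  {90, 91, 92} × {p27} = {(90,p27), (91,p27), (92,p27)}
  {92} × {p26, p27, p28} = {(92,p26), (92,p27), (92,p28)}
  {90, 91, 92} × {p26, p28} = {(90,p26), (90,p28), (91,p26), (91,p28), (92,p26), (92,p28)}
  {90, 91, 92} × {p26, p27, p28} = {(90,p26), (90,p27), (90,p28), (91,p26), (91,p27), (91,p28), (92,p26), (92,p27), (92,p28)}
These 7 distinct sets form the basis B.
Close under arbitrary unions to get τ_{X×Y}; counting gives |τ_{X×Y}| = 9.


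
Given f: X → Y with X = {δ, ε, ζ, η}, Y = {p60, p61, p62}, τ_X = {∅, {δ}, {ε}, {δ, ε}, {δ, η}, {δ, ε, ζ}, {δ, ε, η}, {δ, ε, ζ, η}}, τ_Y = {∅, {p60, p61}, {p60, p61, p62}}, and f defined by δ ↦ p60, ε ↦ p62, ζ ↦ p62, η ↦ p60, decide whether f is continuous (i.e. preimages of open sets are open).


f IS continuous.

Compute f^{-1}(U) for each U ∈ τ_Y:
  U = ∅: f^{-1}(U) = ∅ ∈ τ_X ✓.
  U = {p60, p61}: f^{-1}(U) = {δ, η} ∈ τ_X ✓.
  U = {p60, p61, p62}: f^{-1}(U) = {δ, ε, ζ, η} ∈ τ_X ✓.
Every preimage lies in τ_X, so f IS continuous.


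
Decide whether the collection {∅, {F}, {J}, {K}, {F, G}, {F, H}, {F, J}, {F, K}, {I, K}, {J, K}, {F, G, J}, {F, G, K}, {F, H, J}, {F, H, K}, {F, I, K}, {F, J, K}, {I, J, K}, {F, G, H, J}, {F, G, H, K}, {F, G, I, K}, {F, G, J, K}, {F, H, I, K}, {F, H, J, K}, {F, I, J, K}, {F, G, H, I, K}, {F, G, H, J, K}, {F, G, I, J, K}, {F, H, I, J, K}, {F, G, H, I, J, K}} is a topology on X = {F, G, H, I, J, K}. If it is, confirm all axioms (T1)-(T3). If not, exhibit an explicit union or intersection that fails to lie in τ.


τ is NOT a topology on X.

Axiom (T1): ∅ ∈ τ? Yes; X ∈ τ? Yes.
Axiom (T2/T3): check pairwise unions and intersections of members of τ.
Counterexample for (T2): {F, G} ∪ {F, H} = {F, G, H} ∉ τ. Therefore τ is NOT a topology.


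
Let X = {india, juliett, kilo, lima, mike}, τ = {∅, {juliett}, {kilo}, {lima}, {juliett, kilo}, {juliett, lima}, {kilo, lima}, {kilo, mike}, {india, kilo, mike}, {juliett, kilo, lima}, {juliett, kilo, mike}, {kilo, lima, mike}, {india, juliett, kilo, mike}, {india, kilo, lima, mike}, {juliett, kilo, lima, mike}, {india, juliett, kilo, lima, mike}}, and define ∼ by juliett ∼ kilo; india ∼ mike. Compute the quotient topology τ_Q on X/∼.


X/∼ = {[india=mike], [juliett=kilo], [lima]}; |τ_Q| = 6.

Equivalence classes: [india=mike], [juliett=kilo], [lima].
Quotient map π: X → X/∼ sends india ↦ [india=mike], juliett ↦ [juliett=kilo], kilo ↦ [juliett=kilo], lima ↦ [lima], mike ↦ [india=mike].
For each subset V ⊆ X/∼, compute π^{-1}(V) ⊆ X and check whether π^{-1}(V) ∈ τ. V is open in τ_Q iff π^{-1}(V) ∈ τ.
  V = {}: π^{-1}(V) = ∅ ∈ τ ✓.
  V = {[india=mike]}: π^{-1}(V) = {india, mike} ∉ τ ✗.
  V = {[juliett=kilo]}: π^{-1}(V) = {juliett, kilo} ∈ τ ✓.
  V = {[india=mike], [juliett=kilo]}: π^{-1}(V) = {india, juliett, kilo, mike} ∈ τ ✓.
  V = {[lima]}: π^{-1}(V) = {lima} ∈ τ ✓.
  V = {[india=mike], [lima]}: π^{-1}(V) = {india, lima, mike} ∉ τ ✗.
  V = {[juliett=kilo], [lima]}: π^{-1}(V) = {juliett, kilo, lima} ∈ τ ✓.
  V = {[india=mike], [juliett=kilo], [lima]}: π^{-1}(V) = {india, juliett, kilo, lima, mike} ∈ τ ✓.
Open sets in the quotient: τ_Q = {{}, {[juliett=kilo]}, {[india=mike], [juliett=kilo]}, {[lima]}, {[juliett=kilo], [lima]}, {[india=mike], [juliett=kilo], [lima]}} (6 elements).


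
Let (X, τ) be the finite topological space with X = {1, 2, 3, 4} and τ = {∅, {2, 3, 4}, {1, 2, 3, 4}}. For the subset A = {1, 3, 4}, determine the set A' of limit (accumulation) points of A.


A' = {1, 2, 3, 4}

For each x ∈ X, list the open sets U ∈ τ with x ∈ U, then check whether U ∩ (A ∖ {x}) ≠ ∅ for every such U.
  x = 1: opens ∋ x are {1, 2, 3, 4}; each meets A ∖ {1}, so x IS a limit point.
  x = 2: opens ∋ x are {2, 3, 4}, {1, 2, 3, 4}; each meets A ∖ {2}, so x IS a limit point.
  x = 3: opens ∋ x are {2, 3, 4}, {1, 2, 3, 4}; each meets A ∖ {3}, so x IS a limit point.
  x = 4: opens ∋ x are {2, 3, 4}, {1, 2, 3, 4}; each meets A ∖ {4}, so x IS a limit point.
Collecting: A' = {1, 2, 3, 4}.


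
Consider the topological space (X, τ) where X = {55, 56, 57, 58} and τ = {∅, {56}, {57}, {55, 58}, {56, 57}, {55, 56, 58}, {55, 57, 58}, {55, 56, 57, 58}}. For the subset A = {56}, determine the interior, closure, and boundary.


int(A) = {56}, cl(A) = {56}, ∂A = ∅.

Closed sets in (X, τ) are complements of opens:
  closed(X, τ) = {∅, {56}, {57}, {55, 58}, {56, 57}, {55, 56, 58}, {55, 57, 58}, {55, 56, 57, 58}}.
int(A) = ⋃ {U ∈ τ : U ⊆ A}. Opens contained in A: ∅, {56}.
Taking the union of these: int(A) = {56}.
cl(A) = ⋂ {C closed : A ⊆ C}. Closed sets containing A: {56}, {56, 57}, {55, 56, 58}, {55, 56, 57, 58}.
Intersecting these: cl(A) = {56}.
∂A = cl(A) ∖ int(A) = {56} ∖ {56} = ∅.


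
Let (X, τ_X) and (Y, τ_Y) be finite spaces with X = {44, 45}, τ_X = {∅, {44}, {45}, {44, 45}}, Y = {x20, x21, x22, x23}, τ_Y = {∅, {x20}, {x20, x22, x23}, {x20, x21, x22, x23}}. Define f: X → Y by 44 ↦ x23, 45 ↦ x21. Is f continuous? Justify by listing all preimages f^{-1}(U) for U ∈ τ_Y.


f IS continuous.

Compute f^{-1}(U) for each U ∈ τ_Y:
  U = ∅: f^{-1}(U) = ∅ ∈ τ_X ✓.
  U = {x20}: f^{-1}(U) = ∅ ∈ τ_X ✓.
  U = {x20, x22, x23}: f^{-1}(U) = {44} ∈ τ_X ✓.
  U = {x20, x21, x22, x23}: f^{-1}(U) = {44, 45} ∈ τ_X ✓.
Every preimage lies in τ_X, so f IS continuous.


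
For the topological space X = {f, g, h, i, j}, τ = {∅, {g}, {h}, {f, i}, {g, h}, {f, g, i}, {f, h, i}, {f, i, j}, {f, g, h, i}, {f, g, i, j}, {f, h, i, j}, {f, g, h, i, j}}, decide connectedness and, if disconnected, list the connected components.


(X, τ) is disconnected; components = [{g}, {h}, {f, i, j}].

Find clopen sets (U ∈ τ with X ∖ U ∈ τ):
  U = ∅, X ∖ U = {f, g, h, i, j} — both open, so U is clopen.
  U = {g}, X ∖ U = {f, h, i, j} — both open, so U is clopen.
  U = {h}, X ∖ U = {f, g, i, j} — both open, so U is clopen.
  U = {g, h}, X ∖ U = {f, i, j} — both open, so U is clopen.
  U = {f, i, j}, X ∖ U = {g, h} — both open, so U is clopen.
  U = {f, g, i, j}, X ∖ U = {h} — both open, so U is clopen.
  U = {f, h, i, j}, X ∖ U = {g} — both open, so U is clopen.
  U = {f, g, h, i, j}, X ∖ U = ∅ — both open, so U is clopen.
Nontrivial clopen(s) exist: e.g. {g, h}. So (X, τ) is disconnected.
Compute connected components by grouping points that agree on all clopens:
  component: {g}
  component: {h}
  component: {f, i, j}


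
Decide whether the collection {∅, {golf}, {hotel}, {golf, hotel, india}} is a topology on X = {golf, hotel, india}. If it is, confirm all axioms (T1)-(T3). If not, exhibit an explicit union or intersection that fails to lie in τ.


τ is NOT a topology on X.

Axiom (T1): ∅ ∈ τ? Yes; X ∈ τ? Yes.
Axiom (T2/T3): check pairwise unions and intersections of members of τ.
Counterexample for (T2): {golf} ∪ {hotel} = {golf, hotel} ∉ τ. Therefore τ is NOT a topology.


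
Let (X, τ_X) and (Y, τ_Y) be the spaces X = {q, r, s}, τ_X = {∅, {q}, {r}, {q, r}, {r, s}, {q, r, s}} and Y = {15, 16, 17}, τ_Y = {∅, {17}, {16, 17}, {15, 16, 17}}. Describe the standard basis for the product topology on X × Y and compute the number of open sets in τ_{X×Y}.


Basis B = {∅ × ∅, {q} × {17}, {r} × {17}, {q} × {16, 17}, {q, r} × {17}, {r} × {16, 17}, {r, s} × {17}, {q} × {15, 16, 17}, {q, r, s} × {17}, {r} × {15, 16, 17}, {q, r} × {16, 17}, {r, s} × {16, 17}, {q, r} × {15, 16, 17}, {q, r, s} × {16, 17}, {r, s} × {15, 16, 17}, {q, r, s} × {15, 16, 17}}; |τ_{X×Y}| = 40.

Enumerate products U × V with U ∈ τ_X, V ∈ τ_Y (deduplicated):
  ∅ × ∅ = {} (∅)
  {q} × {17} = {(q,17)}
  {r} × {17} = {(r,17)}
  {q} × {16, 17} = {(q,16), (q,17)}
  {q, r} × {17} = {(q,17), (r,17)}
  {r} × {16, 17} = {(r,16), (r,17)}
  {r, s} × {17} = {(r,17), (s,17)}
  {q} × {15, 16, 17} = {(q,15), (q,16), (q,17)}
  {q, r, s} × {17} = {(q,17), (r,17), (s,17)}
  {r} × {15, 16, 17} = {(r,15), (r,16), (r,17)}
  {q, r} × {16, 17} = {(q,16), (q,17), (r,16), (r,17)}
  {r, s} × {16, 17} = {(r,16), (r,17), (s,16), (s,17)}
  {q, r} × {15, 16, 17} = {(q,15), (q,16), (q,17), (r,15), (r,16), (r,17)}
  {q, r, s} × {16, 17} = {(q,16), (q,17), (r,16), (r,17), (s,16), (s,17)}
  {r, s} × {15, 16, 17} = {(r,15), (r,16), (r,17), (s,15), (s,16), (s,17)}
  {q, r, s} × {15, 16, 17} = {(q,15), (q,16), (q,17), (r,15), (r,16), (r,17), (s,15), (s,16), (s,17)}
These 16 distinct sets form the basis B.
Close under arbitrary unions to get τ_{X×Y}; counting gives |τ_{X×Y}| = 40.


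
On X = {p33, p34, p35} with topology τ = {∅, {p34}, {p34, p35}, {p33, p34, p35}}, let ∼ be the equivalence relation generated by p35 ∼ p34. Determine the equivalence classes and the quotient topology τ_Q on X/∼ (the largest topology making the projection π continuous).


X/∼ = {[p33], [p34=p35]}; |τ_Q| = 3.

Equivalence classes: [p33], [p34=p35].
Quotient map π: X → X/∼ sends p33 ↦ [p33], p34 ↦ [p34=p35], p35 ↦ [p34=p35].
For each subset V ⊆ X/∼, compute π^{-1}(V) ⊆ X and check whether π^{-1}(V) ∈ τ. V is open in τ_Q iff π^{-1}(V) ∈ τ.
  V = {}: π^{-1}(V) = ∅ ∈ τ ✓.
  V = {[p33]}: π^{-1}(V) = {p33} ∉ τ ✗.
  V = {[p34=p35]}: π^{-1}(V) = {p34, p35} ∈ τ ✓.
  V = {[p33], [p34=p35]}: π^{-1}(V) = {p33, p34, p35} ∈ τ ✓.
Open sets in the quotient: τ_Q = {{}, {[p34=p35]}, {[p33], [p34=p35]}} (3 elements).


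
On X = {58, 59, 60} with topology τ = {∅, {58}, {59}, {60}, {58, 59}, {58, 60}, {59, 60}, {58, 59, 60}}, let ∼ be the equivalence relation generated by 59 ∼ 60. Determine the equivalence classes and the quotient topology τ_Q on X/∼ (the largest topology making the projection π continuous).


X/∼ = {[58], [59=60]}; |τ_Q| = 4.

Equivalence classes: [58], [59=60].
Quotient map π: X → X/∼ sends 58 ↦ [58], 59 ↦ [59=60], 60 ↦ [59=60].
For each subset V ⊆ X/∼, compute π^{-1}(V) ⊆ X and check whether π^{-1}(V) ∈ τ. V is open in τ_Q iff π^{-1}(V) ∈ τ.
  V = {}: π^{-1}(V) = ∅ ∈ τ ✓.
  V = {[58]}: π^{-1}(V) = {58} ∈ τ ✓.
  V = {[59=60]}: π^{-1}(V) = {59, 60} ∈ τ ✓.
  V = {[58], [59=60]}: π^{-1}(V) = {58, 59, 60} ∈ τ ✓.
Open sets in the quotient: τ_Q = {{}, {[58]}, {[59=60]}, {[58], [59=60]}} (4 elements).


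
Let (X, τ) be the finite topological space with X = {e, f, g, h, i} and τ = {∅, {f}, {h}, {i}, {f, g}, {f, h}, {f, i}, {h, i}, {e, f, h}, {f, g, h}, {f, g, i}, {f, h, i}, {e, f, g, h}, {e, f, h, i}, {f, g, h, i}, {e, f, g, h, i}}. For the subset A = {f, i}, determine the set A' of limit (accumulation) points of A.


A' = {e, g}

For each x ∈ X, list the open sets U ∈ τ with x ∈ U, then check whether U ∩ (A ∖ {x}) ≠ ∅ for every such U.
  x = e: opens ∋ x are {e, f, h}, {e, f, g, h}, {e, f, h, i}, {e, f, g, h, i}; each meets A ∖ {e}, so x IS a limit point.
  x = f: open {f} ∋ x has {f} ∩ (A ∖ {f}) = ∅, so x is NOT a limit point.
  x = g: opens ∋ x are {f, g}, {f, g, h}, {f, g, i}, {e, f, g, h}, {f, g, h, i}, {e, f, g, h, i}; each meets A ∖ {g}, so x IS a limit point.
  x = h: open {h} ∋ x has {h} ∩ (A ∖ {h}) = ∅, so x is NOT a limit point.
  x = i: open {i} ∋ x has {i} ∩ (A ∖ {i}) = ∅, so x is NOT a limit point.
Collecting: A' = {e, g}.


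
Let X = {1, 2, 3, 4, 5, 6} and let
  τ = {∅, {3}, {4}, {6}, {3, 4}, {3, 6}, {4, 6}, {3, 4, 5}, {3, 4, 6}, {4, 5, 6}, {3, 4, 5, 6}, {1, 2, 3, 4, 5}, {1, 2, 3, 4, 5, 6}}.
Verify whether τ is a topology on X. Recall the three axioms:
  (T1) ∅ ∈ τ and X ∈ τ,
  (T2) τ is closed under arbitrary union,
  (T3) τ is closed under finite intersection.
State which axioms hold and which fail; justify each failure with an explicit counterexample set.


τ is NOT a topology on X.

Axiom (T1): ∅ ∈ τ? Yes; X ∈ τ? Yes.
Axiom (T2/T3): check pairwise unions and intersections of members of τ.
Counterexample for (T3): {3, 4, 5} ∩ {4, 5, 6} = {4, 5} ∉ τ. Therefore τ is NOT a topology.


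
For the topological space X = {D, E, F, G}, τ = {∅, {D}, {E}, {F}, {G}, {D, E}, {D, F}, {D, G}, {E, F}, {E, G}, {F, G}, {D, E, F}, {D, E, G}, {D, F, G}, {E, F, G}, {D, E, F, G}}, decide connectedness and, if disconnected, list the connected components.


(X, τ) is disconnected; components = [{D}, {E}, {F}, {G}].

Find clopen sets (U ∈ τ with X ∖ U ∈ τ):
  U = ∅, X ∖ U = {D, E, F, G} — both open, so U is clopen.
  U = {D}, X ∖ U = {E, F, G} — both open, so U is clopen.
  U = {E}, X ∖ U = {D, F, G} — both open, so U is clopen.
  U = {F}, X ∖ U = {D, E, G} — both open, so U is clopen.
  U = {G}, X ∖ U = {D, E, F} — both open, so U is clopen.
  U = {D, E}, X ∖ U = {F, G} — both open, so U is clopen.
  U = {D, F}, X ∖ U = {E, G} — both open, so U is clopen.
  U = {D, G}, X ∖ U = {E, F} — both open, so U is clopen.
  U = {E, F}, X ∖ U = {D, G} — both open, so U is clopen.
  U = {E, G}, X ∖ U = {D, F} — both open, so U is clopen.
  U = {F, G}, X ∖ U = {D, E} — both open, so U is clopen.
  U = {D, E, F}, X ∖ U = {G} — both open, so U is clopen.
  U = {D, E, G}, X ∖ U = {F} — both open, so U is clopen.
  U = {D, F, G}, X ∖ U = {E} — both open, so U is clopen.
  U = {E, F, G}, X ∖ U = {D} — both open, so U is clopen.
  U = {D, E, F, G}, X ∖ U = ∅ — both open, so U is clopen.
Nontrivial clopen(s) exist: e.g. {F}. So (X, τ) is disconnected.
Compute connected components by grouping points that agree on all clopens:
  component: {D}
  component: {E}
  component: {F}
  component: {G}


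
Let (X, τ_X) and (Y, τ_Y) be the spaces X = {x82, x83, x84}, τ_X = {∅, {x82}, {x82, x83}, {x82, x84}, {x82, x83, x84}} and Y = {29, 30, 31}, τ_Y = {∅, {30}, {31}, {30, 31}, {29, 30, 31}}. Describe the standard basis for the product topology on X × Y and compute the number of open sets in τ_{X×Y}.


Basis B = {∅ × ∅, {x82} × {30}, {x82} × {31}, {x82} × {30, 31}, {x82, x83} × {30}, {x82, x84} × {30}, {x82, x83} × {31}, {x82, x84} × {31}, {x82} × {29, 30, 31}, {x82, x83, x84} × {30}, {x82, x83, x84} × {31}, {x82, x83} × {30, 31}, {x82, x84} × {30, 31}, {x82, x83} × {29, 30, 31}, {x82, x84} × {29, 30, 31}, {x82, x83, x84} × {30, 31}, {x82, x83, x84} × {29, 30, 31}}; |τ_{X×Y}| = 50.

Enumerate products U × V with U ∈ τ_X, V ∈ τ_Y (deduplicated):
  ∅ × ∅ = {} (∅)
  {x82} × {30} = {(x82,30)}
  {x82} × {31} = {(x82,31)}
  {x82} × {30, 31} = {(x82,30), (x82,31)}
  {x82, x83} × {30} = {(x82,30), (x83,30)}
  {x82, x84} × {30} = {(x82,30), (x84,30)}
  {x82, x83} × {31} = {(x82,31), (x83,31)}
  {x82, x84} × {31} = {(x82,31), (x84,31)}
  {x82} × {29, 30, 31} = {(x82,29), (x82,30), (x82,31)}
  {x82, x83, x84} × {30} = {(x82,30), (x83,30), (x84,30)}
  {x82, x83, x84} × {31} = {(x82,31), (x83,31), (x84,31)}
  {x82, x83} × {30, 31} = {(x82,30), (x82,31), (x83,30), (x83,31)}
  {x82, x84} × {30, 31} = {(x82,30), (x82,31), (x84,30), (x84,31)}
  {x82, x83} × {29, 30, 31} = {(x82,29), (x82,30), (x82,31), (x83,29), (x83,30), (x83,31)}
  {x82, x84} × {29, 30, 31} = {(x82,29), (x82,30), (x82,31), (x84,29), (x84,30), (x84,31)}
  {x82, x83, x84} × {30, 31} = {(x82,30), (x82,31), (x83,30), (x83,31), (x84,30), (x84,31)}
  {x82, x83, x84} × {29, 30, 31} = {(x82,29), (x82,30), (x82,31), (x83,29), (x83,30), (x83,31), (x84,29), (x84,30), (x84,31)}
These 17 distinct sets form the basis B.
Close under arbitrary unions to get τ_{X×Y}; counting gives |τ_{X×Y}| = 50.


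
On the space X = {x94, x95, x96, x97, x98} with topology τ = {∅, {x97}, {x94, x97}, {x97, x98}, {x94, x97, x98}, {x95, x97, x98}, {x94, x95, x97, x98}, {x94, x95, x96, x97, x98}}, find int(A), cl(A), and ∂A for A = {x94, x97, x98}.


int(A) = {x94, x97, x98}, cl(A) = {x94, x95, x96, x97, x98}, ∂A = {x95, x96}.

Closed sets in (X, τ) are complements of opens:
  closed(X, τ) = {∅, {x96}, {x94, x96}, {x95, x96}, {x94, x95, x96}, {x95, x96, x98}, {x94, x95, x96, x98}, {x94, x95, x96, x97, x98}}.
int(A) = ⋃ {U ∈ τ : U ⊆ A}. Opens contained in A: ∅, {x97}, {x94, x97}, {x97, x98}, {x94, x97, x98}.
Taking the union of these: int(A) = {x94, x97, x98}.
cl(A) = ⋂ {C closed : A ⊆ C}. Closed sets containing A: {x94, x95, x96, x97, x98}.
Intersecting these: cl(A) = {x94, x95, x96, x97, x98}.
∂A = cl(A) ∖ int(A) = {x94, x95, x96, x97, x98} ∖ {x94, x97, x98} = {x95, x96}.


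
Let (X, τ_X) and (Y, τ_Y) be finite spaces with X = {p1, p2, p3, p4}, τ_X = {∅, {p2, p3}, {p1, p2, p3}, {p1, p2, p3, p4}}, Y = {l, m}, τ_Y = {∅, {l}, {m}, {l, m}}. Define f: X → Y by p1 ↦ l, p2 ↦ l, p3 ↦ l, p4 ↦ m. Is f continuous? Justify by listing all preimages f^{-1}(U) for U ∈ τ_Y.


f is NOT continuous.

Compute f^{-1}(U) for each U ∈ τ_Y:
  U = ∅: f^{-1}(U) = ∅ ∈ τ_X ✓.
  U = {l}: f^{-1}(U) = {p1, p2, p3} ∈ τ_X ✓.
  U = {m}: f^{-1}(U) = {p4} ∉ τ_X ✗.
  U = {l, m}: f^{-1}(U) = {p1, p2, p3, p4} ∈ τ_X ✓.
Found U = {m} with f^{-1}(U) = {p4} not in τ_X. Therefore f is NOT continuous.


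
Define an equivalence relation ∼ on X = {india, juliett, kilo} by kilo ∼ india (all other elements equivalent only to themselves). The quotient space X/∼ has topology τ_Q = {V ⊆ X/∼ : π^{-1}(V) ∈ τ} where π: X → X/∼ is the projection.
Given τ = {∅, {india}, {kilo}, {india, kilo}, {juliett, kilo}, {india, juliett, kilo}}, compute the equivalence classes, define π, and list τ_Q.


X/∼ = {[india=kilo], [juliett]}; |τ_Q| = 3.

Equivalence classes: [india=kilo], [juliett].
Quotient map π: X → X/∼ sends india ↦ [india=kilo], juliett ↦ [juliett], kilo ↦ [india=kilo].
For each subset V ⊆ X/∼, compute π^{-1}(V) ⊆ X and check whether π^{-1}(V) ∈ τ. V is open in τ_Q iff π^{-1}(V) ∈ τ.
  V = {}: π^{-1}(V) = ∅ ∈ τ ✓.
  V = {[india=kilo]}: π^{-1}(V) = {india, kilo} ∈ τ ✓.
  V = {[juliett]}: π^{-1}(V) = {juliett} ∉ τ ✗.
  V = {[india=kilo], [juliett]}: π^{-1}(V) = {india, juliett, kilo} ∈ τ ✓.
Open sets in the quotient: τ_Q = {{}, {[india=kilo]}, {[india=kilo], [juliett]}} (3 elements).


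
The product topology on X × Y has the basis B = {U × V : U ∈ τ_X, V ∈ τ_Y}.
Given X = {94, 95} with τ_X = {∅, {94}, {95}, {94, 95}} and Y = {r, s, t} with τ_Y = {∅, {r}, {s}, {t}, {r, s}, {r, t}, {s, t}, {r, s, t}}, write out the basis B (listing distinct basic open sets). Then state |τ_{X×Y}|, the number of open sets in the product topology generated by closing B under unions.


Basis B = {∅ × ∅, {94} × {r}, {94} × {s}, {94} × {t}, {95} × {r}, {95} × {s}, {95} × {t}, {94} × {r, s}, {94} × {r, t}, {94, 95} × {r}, {94} × {s, t}, {94, 95} × {s}, {94, 95} × {t}, {95} × {r, s}, {95} × {r, t}, {95} × {s, t}, {94} × {r, s, t}, {95} × {r, s, t}, {94, 95} × {r, s}, {94, 95} × {r, t}, {94, 95} × {s, t}, {94, 95} × {r, s, t}}; |τ_{X×Y}| = 64.

Enumerate products U × V with U ∈ τ_X, V ∈ τ_Y (deduplicated):
  ∅ × ∅ = {} (∅)
  {94} × {r} = {(94,r)}
  {94} × {s} = {(94,s)}
  {94} × {t} = {(94,t)}
  {95} × {r} = {(95,r)}
  {95} × {s} = {(95,s)}
  {95} × {t} = {(95,t)}
  {94} × {r, s} = {(94,r), (94,s)}
  {94} × {r, t} = {(94,r), (94,t)}
  {94, 95} × {r} = {(94,r), (95,r)}
  {94} × {s, t} = {(94,s), (94,t)}
  {94, 95} × {s} = {(94,s), (95,s)}
  {94, 95} × {t} = {(94,t), (95,t)}
  {95} × {r, s} = {(95,r), (95,s)}
  {95} × {r, t} = {(95,r), (95,t)}
  {95} × {s, t} = {(95,s), (95,t)}
  {94} × {r, s, t} = {(94,r), (94,s), (94,t)}
  {95} × {r, s, t} = {(95,r), (95,s), (95,t)}
  {94, 95} × {r, s} = {(94,r), (94,s), (95,r), (95,s)}
  {94, 95} × {r, t} = {(94,r), (94,t), (95,r), (95,t)}
  {94, 95} × {s, t} = {(94,s), (94,t), (95,s), (95,t)}
  {94, 95} × {r, s, t} = {(94,r), (94,s), (94,t), (95,r), (95,s), (95,t)}
These 22 distinct sets form the basis B.
Close under arbitrary unions to get τ_{X×Y}; counting gives |τ_{X×Y}| = 64.


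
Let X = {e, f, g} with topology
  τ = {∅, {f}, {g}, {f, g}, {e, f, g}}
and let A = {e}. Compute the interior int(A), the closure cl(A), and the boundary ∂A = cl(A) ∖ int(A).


int(A) = ∅, cl(A) = {e}, ∂A = {e}.

Closed sets in (X, τ) are complements of opens:
  closed(X, τ) = {∅, {e}, {e, f}, {e, g}, {e, f, g}}.
int(A) = ⋃ {U ∈ τ : U ⊆ A}. Opens contained in A: ∅.
Taking the union of these: int(A) = ∅.
cl(A) = ⋂ {C closed : A ⊆ C}. Closed sets containing A: {e}, {e, f}, {e, g}, {e, f, g}.
Intersecting these: cl(A) = {e}.
∂A = cl(A) ∖ int(A) = {e} ∖ ∅ = {e}.


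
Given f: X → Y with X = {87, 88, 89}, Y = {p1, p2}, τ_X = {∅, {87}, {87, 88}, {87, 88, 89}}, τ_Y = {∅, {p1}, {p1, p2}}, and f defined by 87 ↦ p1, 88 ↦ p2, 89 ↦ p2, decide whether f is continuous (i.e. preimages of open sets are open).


f IS continuous.

Compute f^{-1}(U) for each U ∈ τ_Y:
  U = ∅: f^{-1}(U) = ∅ ∈ τ_X ✓.
  U = {p1}: f^{-1}(U) = {87} ∈ τ_X ✓.
  U = {p1, p2}: f^{-1}(U) = {87, 88, 89} ∈ τ_X ✓.
Every preimage lies in τ_X, so f IS continuous.


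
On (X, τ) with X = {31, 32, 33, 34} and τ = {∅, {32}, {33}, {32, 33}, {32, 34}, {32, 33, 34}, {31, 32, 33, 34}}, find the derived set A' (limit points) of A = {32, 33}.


A' = {31, 34}

For each x ∈ X, list the open sets U ∈ τ with x ∈ U, then check whether U ∩ (A ∖ {x}) ≠ ∅ for every such U.
  x = 31: opens ∋ x are {31, 32, 33, 34}; each meets A ∖ {31}, so x IS a limit point.
  x = 32: open {32} ∋ x has {32} ∩ (A ∖ {32}) = ∅, so x is NOT a limit point.
  x = 33: open {33} ∋ x has {33} ∩ (A ∖ {33}) = ∅, so x is NOT a limit point.
  x = 34: opens ∋ x are {32, 34}, {32, 33, 34}, {31, 32, 33, 34}; each meets A ∖ {34}, so x IS a limit point.
Collecting: A' = {31, 34}.


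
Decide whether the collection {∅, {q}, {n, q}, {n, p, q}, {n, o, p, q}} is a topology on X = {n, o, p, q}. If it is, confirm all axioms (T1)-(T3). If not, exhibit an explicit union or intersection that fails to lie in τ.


τ IS a topology on X.

Axiom (T1): ∅ ∈ τ? Yes; X ∈ τ? Yes.
Axiom (T2/T3): check pairwise unions and intersections of members of τ.
All pairwise intersections and unions checked — each lies in τ. Therefore τ satisfies (T1), (T2), (T3): it IS a topology on X.
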